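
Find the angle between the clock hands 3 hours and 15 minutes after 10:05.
First find the time 3 hours and 15 minutes after 10:05.
Total minutes: 10 x 60 + 5 + 3 x 60 + 15 = 800.
800 mod 720 = 80 minutes = 1:20.
Now compute the angle at 1:20:
Hour hand: 1 x 30 + 20 x 0.5 = 40 degrees
Minute hand: 20 x 6 = 120 degrees
Difference: |40 - 120| = 80 degrees
The angle is 80 degrees

Final answer: 80 degrees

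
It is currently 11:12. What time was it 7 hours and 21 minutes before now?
Starting time: 11:12 = 672 total minutes past 12:00
Subtracting: 7 hours and 21 minutes = 441 minutes
672 - 441 = 231 minutes
= 3 hours and 51 minutes past 12:00 = 3:51

Final answer: 3:51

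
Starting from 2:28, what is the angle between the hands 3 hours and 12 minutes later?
First find the time 3 hours and 12 minutes after 2:28.
Total minutes: 2 x 60 + 28 + 3 x 60 + 12 = 340.
340 mod 720 = 340 minutes = 5:40.
Now compute the angle at 5:40:
Hour hand: 5 x 30 + 40 x 0.5 = 170 degrees
Minute hand: 40 x 6 = 240 degrees
Difference: |170 - 240| = 70 degrees
The angle is 70 degrees

Final answer: 70 degrees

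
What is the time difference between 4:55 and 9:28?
From 4:55 to 9:28:
(9 x 60 + 28) - (4 x 60 + 55) = 568 - 295 = 273 minutes
= 4 hours and 33 minutes

Final answer: 4 hours and 33 minutes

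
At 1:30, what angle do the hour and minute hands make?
Hour hand position: 1 x 30 + 30 x 0.5 = 45 degrees
Minute hand position: 30 x 6 = 180 degrees
Difference: |45 - 180| = 135 degrees
The angle between the hands is 135 degrees

Final answer: 135 degrees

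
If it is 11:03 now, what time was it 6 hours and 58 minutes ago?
Starting time: 11:03 = 663 total minutes past 12:00
Subtracting: 6 hours and 58 minutes = 418 minutes
663 - 418 = 245 minutes
= 4 hours and 5 minutes past 12:00 = 4:05

Final answer: 4:05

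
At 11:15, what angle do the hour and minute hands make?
Hour hand position: 11 x 30 + 15 x 0.5 = 337.5 degrees
Minute hand position: 15 x 6 = 90 degrees
Difference: |337.5 - 90| = 247.5 degrees
Since 247.5 > 180, the smaller angle is 360 - 247.5 = 112.5 degrees

Final answer: 112.5 degrees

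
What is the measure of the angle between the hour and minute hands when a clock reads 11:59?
Hour hand position: 11 x 30 + 59 x 0.5 = 359.5 degrees
Minute hand position: 59 x 6 = 354 degrees
Difference: |359.5 - 354| = 5.5 degrees
The angle between the hands is 5.5 degrees

Final answer: 5.5 degrees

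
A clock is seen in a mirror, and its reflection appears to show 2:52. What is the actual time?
Reflection across the vertical (12-6) axis maps a hand at angle A degrees to (360 - A) degrees, which sends a reading of T minutes past 12:00 to (720 - T) minutes past 12:00.
Mirror reads 2:52 = 172 minutes past 12:00.
Actual time: (720 - 172) mod 720 = 548 minutes = 9:08.

Final answer: 9:08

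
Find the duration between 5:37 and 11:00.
From 5:37 to 11:00:
(11 x 60 + 0) - (5 x 60 + 37) = 660 - 337 = 323 minutes
= 5 hours and 23 minutes

Final answer: 5 hours and 23 minutes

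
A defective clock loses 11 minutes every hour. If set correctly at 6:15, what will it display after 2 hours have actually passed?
For every 60 true minutes, the faulty clock advances 60 - 11 = 49 minutes.
True elapsed: 2 hours = 120 minutes.
Faulty clock advances: 120 x 49/60 = 98 minutes (drift: 22 minutes behind).
Shown time: 6:15 + 98 minutes = 7:53.

Final answer: 7:53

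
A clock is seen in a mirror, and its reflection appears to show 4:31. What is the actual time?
Reflection across the vertical (12-6) axis maps a hand at angle A degrees to (360 - A) degrees, which sends a reading of T minutes past 12:00 to (720 - T) minutes past 12:00.
Mirror reads 4:31 = 271 minutes past 12:00.
Actual time: (720 - 271) mod 720 = 449 minutes = 7:29.

Final answer: 7:29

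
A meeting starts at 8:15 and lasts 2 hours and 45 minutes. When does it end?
Starting time: 8:15
Adding 45 minutes to 15 minutes: 15 + 45 = 60 minutes = 1 hour
Adding 2 hours: 8 + 2 + 1 (carry) = 11
Final time: 11:00

Final answer: 11:00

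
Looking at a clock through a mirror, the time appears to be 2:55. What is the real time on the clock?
Reflection across the vertical (12-6) axis maps a hand at angle A degrees to (360 - A) degrees, which sends a reading of T minutes past 12:00 to (720 - T) minutes past 12:00.
Mirror reads 2:55 = 175 minutes past 12:00.
Actual time: (720 - 175) mod 720 = 545 minutes = 9:05.

Final answer: 9:05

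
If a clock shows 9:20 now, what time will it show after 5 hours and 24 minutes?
Starting time: 9:20
Adding 24 minutes to 20 minutes: 20 + 24 = 44 minutes
Adding 5 hours: 9 + 5 = 14 - 12 = 2
Final time: 2:44

Final answer: 2:44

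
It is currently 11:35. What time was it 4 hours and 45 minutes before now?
Starting time: 11:35 = 695 total minutes past 12:00
Subtracting: 4 hours and 45 minutes = 285 minutes
695 - 285 = 410 minutes
= 6 hours and 50 minutes past 12:00 = 6:50

Final answer: 6:50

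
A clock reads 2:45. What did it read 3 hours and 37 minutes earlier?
Starting time: 2:45 = 165 total minutes past 12:00
Subtracting: 3 hours and 37 minutes = 217 minutes
165 - 217 = -52 (negative, add 12 hours = 720) = 668 minutes
= 11 hours and 8 minutes past 12:00 = 11:08

Final answer: 11:08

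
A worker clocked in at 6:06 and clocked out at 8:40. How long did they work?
From 6:06 to 8:40:
(8 x 60 + 40) - (6 x 60 + 6) = 520 - 366 = 154 minutes
= 2 hours and 34 minutes

Final answer: 2 hours and 34 minutes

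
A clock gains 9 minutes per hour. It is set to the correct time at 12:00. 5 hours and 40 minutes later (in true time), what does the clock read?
For every 60 true minutes, the faulty clock advances 60 + 9 = 69 minutes.
True elapsed: 5 hours and 40 minutes = 340 minutes.
Faulty clock advances: 340 x 69/60 = 391 minutes (drift: 51 minutes ahead).
Shown time: 12:00 + 391 minutes = 6:31.

Final answer: 6:31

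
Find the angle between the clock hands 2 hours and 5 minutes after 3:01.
First find the time 2 hours and 5 minutes after 3:01.
Total minutes: 3 x 60 + 1 + 2 x 60 + 5 = 306.
306 mod 720 = 306 minutes = 5:06.
Now compute the angle at 5:06:
Hour hand: 5 x 30 + 6 x 0.5 = 153 degrees
Minute hand: 6 x 6 = 36 degrees
Difference: |153 - 36| = 117 degrees
The angle is 117 degrees

Final answer: 117 degrees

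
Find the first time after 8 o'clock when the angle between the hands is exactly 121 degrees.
At t minutes past 8:00, the hour hand is at 30 x 8 + 0.5t degrees and the minute hand is at 6t degrees.
The smaller angle between them is 121 degrees when |30H - 5.5t| = 121 or |30H - 5.5t| = 239.
With H = 8, solve 30 x 8 - 5.5t = +/- target for each target:
  t = (30 x 8 - 121) / 5.5 = 21.64
  t = (30 x 8 + 121) / 5.5 = 65.64 (outside (0, 60))
  t = (30 x 8 - 239) / 5.5 = 0.18
  t = (30 x 8 + 239) / 5.5 = 87.09 (outside (0, 60))
Valid solutions in (0, 60): {0.18, 21.64} minutes.
The first occurrence is t = 0.18 minutes.
The hands form a 121-degree angle at 0.18 minutes past 8:00.

Final answer: 0.18 minutes past 8:00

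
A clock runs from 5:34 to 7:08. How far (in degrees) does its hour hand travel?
The hour hand moves 0.5 degrees per minute.
Time elapsed: 7:08 - 5:34 = 94 minutes
Angular displacement: 94 x 0.5 = 47 degrees

Final answer: 47 degrees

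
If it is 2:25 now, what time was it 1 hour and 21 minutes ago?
Starting time: 2:25 = 145 total minutes past 12:00
Subtracting: 1 hour and 21 minutes = 81 minutes
145 - 81 = 64 minutes
= 1 hour and 4 minutes past 12:00 = 1:04

Final answer: 1:04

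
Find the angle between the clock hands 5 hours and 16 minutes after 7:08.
First find the time 5 hours and 16 minutes after 7:08.
Total minutes: 7 x 60 + 8 + 5 x 60 + 16 = 744.
744 mod 720 = 24 minutes = 12:24.
Now compute the angle at 12:24:
Hour hand: 0 x 30 + 24 x 0.5 = 12 degrees
Minute hand: 24 x 6 = 144 degrees
Difference: |12 - 144| = 132 degrees
The angle is 132 degrees

Final answer: 132 degrees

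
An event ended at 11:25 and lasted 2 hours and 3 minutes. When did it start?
Starting time: 11:25 = 685 total minutes past 12:00
Subtracting: 2 hours and 3 minutes = 123 minutes
685 - 123 = 562 minutes
= 9 hours and 22 minutes past 12:00 = 9:22

Final answer: 9:22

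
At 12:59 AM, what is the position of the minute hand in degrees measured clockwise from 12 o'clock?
The minute hand moves 6 degrees per minute.
At 12:59: 59 x 6 = 354 degrees

Final answer: 354 degrees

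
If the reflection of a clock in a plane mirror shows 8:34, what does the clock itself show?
Reflection across the vertical (12-6) axis maps a hand at angle A degrees to (360 - A) degrees, which sends a reading of T minutes past 12:00 to (720 - T) minutes past 12:00.
Mirror reads 8:34 = 514 minutes past 12:00.
Actual time: (720 - 514) mod 720 = 206 minutes = 3:26.

Final answer: 3:26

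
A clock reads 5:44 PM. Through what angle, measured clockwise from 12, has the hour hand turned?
The hour hand moves 30 degrees per hour and 0.5 degrees per minute.
At 5:44: (5) x 30 + 44 x 0.5 = 150 + 22 = 172 degrees

Final answer: 172 degrees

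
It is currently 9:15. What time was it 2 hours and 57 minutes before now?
Starting time: 9:15 = 555 total minutes past 12:00
Subtracting: 2 hours and 57 minutes = 177 minutes
555 - 177 = 378 minutes
= 6 hours and 18 minutes past 12:00 = 6:18

Final answer: 6:18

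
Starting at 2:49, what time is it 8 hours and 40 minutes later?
Starting time: 2:49
Adding 40 minutes to 49 minutes: 49 + 40 = 89 minutes = 1 hour and 29 minutes
Adding 8 hours: 2 + 8 + 1 (carry) = 11
Final time: 11:29

Final answer: 11:29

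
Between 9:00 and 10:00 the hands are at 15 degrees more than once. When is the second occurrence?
At t minutes past 9:00, the hour hand is at 30 x 9 + 0.5t degrees and the minute hand is at 6t degrees.
The smaller angle between them is 15 degrees when |30H - 5.5t| = 15 or |30H - 5.5t| = 345.
With H = 9, solve 30 x 9 - 5.5t = +/- target for each target:
  t = (30 x 9 - 15) / 5.5 = 46.36
  t = (30 x 9 + 15) / 5.5 = 51.82
  t = (30 x 9 - 345) / 5.5 = -13.64 (outside (0, 60))
  t = (30 x 9 + 345) / 5.5 = 111.82 (outside (0, 60))
Valid solutions in (0, 60): {46.36, 51.82} minutes.
The second occurrence is t = 51.82 minutes.
The hands form a 15-degree angle at 51.82 minutes past 9:00.

Final answer: 51.82 minutes past 9:00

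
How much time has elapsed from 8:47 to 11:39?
From 8:47 to 11:39:
(11 x 60 + 39) - (8 x 60 + 47) = 699 - 527 = 172 minutes
= 2 hours and 52 minutes

Final answer: 2 hours and 52 minutes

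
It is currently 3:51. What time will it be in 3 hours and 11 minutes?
Starting time: 3:51
Adding 11 minutes to 51 minutes: 51 + 11 = 62 minutes = 1 hour and 2 minutes
Adding 3 hours: 3 + 3 + 1 (carry) = 7
Final time: 7:02

Final answer: 7:02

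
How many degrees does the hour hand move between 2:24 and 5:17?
The hour hand moves 0.5 degrees per minute.
Time elapsed: 5:17 - 2:24 = 173 minutes
Angular displacement: 173 x 0.5 = 86.5 degrees

Final answer: 86.5 degrees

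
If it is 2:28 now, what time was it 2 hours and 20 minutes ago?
Starting time: 2:28 = 148 total minutes past 12:00
Subtracting: 2 hours and 20 minutes = 140 minutes
148 - 140 = 8 minutes
= 8 minutes past 12:00 = 12:08

Final answer: 12:08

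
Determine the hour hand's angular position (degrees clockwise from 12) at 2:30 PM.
The hour hand moves 30 degrees per hour and 0.5 degrees per minute.
At 2:30: (2) x 30 + 30 x 0.5 = 60 + 15 = 75 degrees

Final answer: 75 degrees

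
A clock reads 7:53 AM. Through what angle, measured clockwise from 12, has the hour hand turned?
The hour hand moves 30 degrees per hour and 0.5 degrees per minute.
At 7:53: (7) x 30 + 53 x 0.5 = 210 + 26.5 = 236.5 degrees

Final answer: 236.5 degrees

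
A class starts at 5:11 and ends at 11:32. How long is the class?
From 5:11 to 11:32:
(11 x 60 + 32) - (5 x 60 + 11) = 692 - 311 = 381 minutes
= 6 hours and 21 minutes

Final answer: 6 hours and 21 minutes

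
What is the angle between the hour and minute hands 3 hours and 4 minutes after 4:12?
First find the time 3 hours and 4 minutes after 4:12.
Total minutes: 4 x 60 + 12 + 3 x 60 + 4 = 436.
436 mod 720 = 436 minutes = 7:16.
Now compute the angle at 7:16:
Hour hand: 7 x 30 + 16 x 0.5 = 218 degrees
Minute hand: 16 x 6 = 96 degrees
Difference: |218 - 96| = 122 degrees
The angle is 122 degrees

Final answer: 122 degrees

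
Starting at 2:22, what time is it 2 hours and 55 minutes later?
Starting time: 2:22
Adding 55 minutes to 22 minutes: 22 + 55 = 77 minutes = 1 hour and 17 minutes
Adding 2 hours: 2 + 2 + 1 (carry) = 5
Final time: 5:17

Final answer: 5:17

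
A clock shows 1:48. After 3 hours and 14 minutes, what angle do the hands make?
First find the time 3 hours and 14 minutes after 1:48.
Total minutes: 1 x 60 + 48 + 3 x 60 + 14 = 302.
302 mod 720 = 302 minutes = 5:02.
Now compute the angle at 5:02:
Hour hand: 5 x 30 + 2 x 0.5 = 151 degrees
Minute hand: 2 x 6 = 12 degrees
Difference: |151 - 12| = 139 degrees
The angle is 139 degrees

Final answer: 139 degrees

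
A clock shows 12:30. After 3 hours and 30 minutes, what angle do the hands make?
First find the time 3 hours and 30 minutes after 12:30.
Total minutes: 12 x 60 + 30 + 3 x 60 + 30 = 960.
960 mod 720 = 240 minutes = 4:00.
Now compute the angle at 4:00:
Hour hand: 4 x 30 + 0 x 0.5 = 120 degrees
Minute hand: 0 x 6 = 0 degrees
Difference: |120 - 0| = 120 degrees
The angle is 120 degrees

Final answer: 120 degrees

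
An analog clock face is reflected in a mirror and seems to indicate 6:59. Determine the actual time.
Reflection across the vertical (12-6) axis maps a hand at angle A degrees to (360 - A) degrees, which sends a reading of T minutes past 12:00 to (720 - T) minutes past 12:00.
Mirror reads 6:59 = 419 minutes past 12:00.
Actual time: (720 - 419) mod 720 = 301 minutes = 5:01.

Final answer: 5:01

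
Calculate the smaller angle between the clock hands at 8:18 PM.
Hour hand position: 8 x 30 + 18 x 0.5 = 249 degrees
Minute hand position: 18 x 6 = 108 degrees
Difference: |249 - 108| = 141 degrees
The angle between the hands is 141 degrees

Final answer: 141 degrees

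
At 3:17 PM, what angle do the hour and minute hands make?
Hour hand position: 3 x 30 + 17 x 0.5 = 98.5 degrees
Minute hand position: 17 x 6 = 102 degrees
Difference: |98.5 - 102| = 3.5 degrees
The angle between the hands is 3.5 degrees

Final answer: 3.5 degrees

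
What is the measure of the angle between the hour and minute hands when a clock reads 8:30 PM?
Hour hand position: 8 x 30 + 30 x 0.5 = 255 degrees
Minute hand position: 30 x 6 = 180 degrees
Difference: |255 - 180| = 75 degrees
The angle between the hands is 75 degrees

Final answer: 75 degrees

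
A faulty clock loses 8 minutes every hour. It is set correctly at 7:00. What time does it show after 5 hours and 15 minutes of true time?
For every 60 true minutes, the faulty clock advances 60 - 8 = 52 minutes.
True elapsed: 5 hours and 15 minutes = 315 minutes.
Faulty clock advances: 315 x 52/60 = 273 minutes (drift: 42 minutes behind).
Shown time: 7:00 + 273 minutes = 11:33.

Final answer: 11:33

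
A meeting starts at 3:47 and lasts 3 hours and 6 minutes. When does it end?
Starting time: 3:47
Adding 6 minutes to 47 minutes: 47 + 6 = 53 minutes
Adding 3 hours: 3 + 3 = 6
Final time: 6:53

Final answer: 6:53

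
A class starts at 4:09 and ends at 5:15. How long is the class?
From 4:09 to 5:15:
(5 x 60 + 15) - (4 x 60 + 9) = 315 - 249 = 66 minutes
= 1 hour and 6 minutes

Final answer: 1 hour and 6 minutes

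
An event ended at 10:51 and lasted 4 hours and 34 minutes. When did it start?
Starting time: 10:51 = 651 total minutes past 12:00
Subtracting: 4 hours and 34 minutes = 274 minutes
651 - 274 = 377 minutes
= 6 hours and 17 minutes past 12:00 = 6:17

Final answer: 6:17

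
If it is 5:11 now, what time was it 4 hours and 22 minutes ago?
Starting time: 5:11 = 311 total minutes past 12:00
Subtracting: 4 hours and 22 minutes = 262 minutes
311 - 262 = 49 minutes
= 49 minutes past 12:00 = 12:49

Final answer: 12:49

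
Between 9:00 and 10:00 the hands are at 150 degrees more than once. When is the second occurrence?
At t minutes past 9:00, the hour hand is at 30 x 9 + 0.5t degrees and the minute hand is at 6t degrees.
The smaller angle between them is 150 degrees when |30H - 5.5t| = 150 or |30H - 5.5t| = 210.
With H = 9, solve 30 x 9 - 5.5t = +/- target for each target:
  t = (30 x 9 - 150) / 5.5 = 21.82
  t = (30 x 9 + 150) / 5.5 = 76.36 (outside (0, 60))
  t = (30 x 9 - 210) / 5.5 = 10.91
  t = (30 x 9 + 210) / 5.5 = 87.27 (outside (0, 60))
Valid solutions in (0, 60): {10.91, 21.82} minutes.
The second occurrence is t = 21.82 minutes.
The hands form a 150-degree angle at 21.82 minutes past 9:00.

Final answer: 21.82 minutes past 9:00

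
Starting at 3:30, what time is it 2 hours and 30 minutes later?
Starting time: 3:30
Adding 30 minutes to 30 minutes: 30 + 30 = 60 minutes = 1 hour
Adding 2 hours: 3 + 2 + 1 (carry) = 6
Final time: 6:00

Final answer: 6:00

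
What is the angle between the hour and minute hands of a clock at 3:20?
Hour hand position: 3 x 30 + 20 x 0.5 = 100 degrees
Minute hand position: 20 x 6 = 120 degrees
Difference: |100 - 120| = 20 degrees
The angle between the hands is 20 degrees

Final answer: 20 degrees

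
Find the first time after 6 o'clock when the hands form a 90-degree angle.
At t minutes past 6:00, the hour hand is at 30 x 6 + 0.5t degrees and the minute hand is at 6t degrees.
The smaller angle between them is 90 degrees when |30H - 5.5t| = 90 or |30H - 5.5t| = 270.
With H = 6, solve 30 x 6 - 5.5t = +/- target for each target:
  t = (30 x 6 - 90) / 5.5 = 16.36
  t = (30 x 6 + 90) / 5.5 = 49.09
  t = (30 x 6 - 270) / 5.5 = -16.36 (outside (0, 60))
  t = (30 x 6 + 270) / 5.5 = 81.82 (outside (0, 60))
Valid solutions in (0, 60): {16.36, 49.09} minutes.
First occurrence: t = 16.36 minutes.
The hands are at right angles at 16.36 minutes past 6:00.

Final answer: 16.36 minutes past 6:00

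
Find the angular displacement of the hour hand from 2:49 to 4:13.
The hour hand moves 0.5 degrees per minute.
Time elapsed: 4:13 - 2:49 = 84 minutes
Angular displacement: 84 x 0.5 = 42 degrees

Final answer: 42 degrees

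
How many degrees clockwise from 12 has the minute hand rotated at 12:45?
The minute hand moves 6 degrees per minute.
At 12:45: 45 x 6 = 270 degrees

Final answer: 270 degrees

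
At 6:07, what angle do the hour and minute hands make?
Hour hand position: 6 x 30 + 7 x 0.5 = 183.5 degrees
Minute hand position: 7 x 6 = 42 degrees
Difference: |183.5 - 42| = 141.5 degrees
The angle between the hands is 141.5 degrees

Final answer: 141.5 degrees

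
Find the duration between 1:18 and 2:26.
From 1:18 to 2:26:
(2 x 60 + 26) - (1 x 60 + 18) = 146 - 78 = 68 minutes
= 1 hour and 8 minutes

Final answer: 1 hour and 8 minutes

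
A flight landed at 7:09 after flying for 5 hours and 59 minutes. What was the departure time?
Starting time: 7:09 = 429 total minutes past 12:00
Subtracting: 5 hours and 59 minutes = 359 minutes
429 - 359 = 70 minutes
= 1 hour and 10 minutes past 12:00 = 1:10

Final answer: 1:10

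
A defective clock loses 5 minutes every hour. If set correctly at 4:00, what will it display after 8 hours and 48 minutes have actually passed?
For every 60 true minutes, the faulty clock advances 60 - 5 = 55 minutes.
True elapsed: 8 hours and 48 minutes = 528 minutes.
Faulty clock advances: 528 x 55/60 = 484 minutes (drift: 44 minutes behind).
Shown time: 4:00 + 484 minutes = 12:04.

Final answer: 12:04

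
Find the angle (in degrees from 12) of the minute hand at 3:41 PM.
The minute hand moves 6 degrees per minute.
At 3:41: 41 x 6 = 246 degrees

Final answer: 246 degrees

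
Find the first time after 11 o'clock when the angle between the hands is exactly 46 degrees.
At t minutes past 11:00, the hour hand is at 30 x 11 + 0.5t degrees and the minute hand is at 6t degrees.
The smaller angle between them is 46 degrees when |30H - 5.5t| = 46 or |30H - 5.5t| = 314.
With H = 11, solve 30 x 11 - 5.5t = +/- target for each target:
  t = (30 x 11 - 46) / 5.5 = 51.64
  t = (30 x 11 + 46) / 5.5 = 68.36 (outside (0, 60))
  t = (30 x 11 - 314) / 5.5 = 2.91
  t = (30 x 11 + 314) / 5.5 = 117.09 (outside (0, 60))
Valid solutions in (0, 60): {2.91, 51.64} minutes.
The first occurrence is t = 2.91 minutes.
The hands form a 46-degree angle at 2.91 minutes past 11:00.

Final answer: 2.91 minutes past 11:00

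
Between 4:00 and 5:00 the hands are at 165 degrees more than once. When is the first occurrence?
At t minutes past 4:00, the hour hand is at 30 x 4 + 0.5t degrees and the minute hand is at 6t degrees.
The smaller angle between them is 165 degrees when |30H - 5.5t| = 165 or |30H - 5.5t| = 195.
With H = 4, solve 30 x 4 - 5.5t = +/- target for each target:
  t = (30 x 4 - 165) / 5.5 = -8.18 (outside (0, 60))
  t = (30 x 4 + 165) / 5.5 = 51.82
  t = (30 x 4 - 195) / 5.5 = -13.64 (outside (0, 60))
  t = (30 x 4 + 195) / 5.5 = 57.27
Valid solutions in (0, 60): {51.82, 57.27} minutes.
The first occurrence is t = 51.82 minutes.
The hands form a 165-degree angle at 51.82 minutes past 4:00.

Final answer: 51.82 minutes past 4:00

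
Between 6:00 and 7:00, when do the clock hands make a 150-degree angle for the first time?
At t minutes past 6:00, the hour hand is at 30 x 6 + 0.5t degrees and the minute hand is at 6t degrees.
The smaller angle between them is 150 degrees when |30H - 5.5t| = 150 or |30H - 5.5t| = 210.
With H = 6, solve 30 x 6 - 5.5t = +/- target for each target:
  t = (30 x 6 - 150) / 5.5 = 5.45
  t = (30 x 6 + 150) / 5.5 = 60 (outside (0, 60))
  t = (30 x 6 - 210) / 5.5 = -5.45 (outside (0, 60))
  t = (30 x 6 + 210) / 5.5 = 70.91 (outside (0, 60))
Valid solutions in (0, 60): {5.45} minutes.
The first occurrence is t = 5.45 minutes.
The hands form a 150-degree angle at 5.45 minutes past 6:00.

Final answer: 5.45 minutes past 6:00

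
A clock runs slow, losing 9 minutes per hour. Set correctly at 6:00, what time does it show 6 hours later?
For every 60 true minutes, the faulty clock advances 60 - 9 = 51 minutes.
True elapsed: 6 hours = 360 minutes.
Faulty clock advances: 360 x 51/60 = 306 minutes (drift: 54 minutes behind).
Shown time: 6:00 + 306 minutes = 11:06.

Final answer: 11:06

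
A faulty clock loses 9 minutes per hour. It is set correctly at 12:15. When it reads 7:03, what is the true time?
For every 60 true minutes, the faulty clock advances 51 minutes, so 1 faulty-clock minute corresponds to 60/51 true minutes.
From 12:15 to 7:03 on the faulty dial is 408 minutes.
True elapsed: 408 x 60/51 = 480 minutes = 8 hours.
True time: 12:15 + 8 hours = 8:15.

Final answer: 8:15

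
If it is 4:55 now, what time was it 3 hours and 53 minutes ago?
Starting time: 4:55 = 295 total minutes past 12:00
Subtracting: 3 hours and 53 minutes = 233 minutes
295 - 233 = 62 minutes
= 1 hour and 2 minutes past 12:00 = 1:02

Final answer: 1:02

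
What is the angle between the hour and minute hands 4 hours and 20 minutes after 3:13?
First find the time 4 hours and 20 minutes after 3:13.
Total minutes: 3 x 60 + 13 + 4 x 60 + 20 = 453.
453 mod 720 = 453 minutes = 7:33.
Now compute the angle at 7:33:
Hour hand: 7 x 30 + 33 x 0.5 = 226.5 degrees
Minute hand: 33 x 6 = 198 degrees
Difference: |226.5 - 198| = 28.5 degrees
The angle is 28.5 degrees

Final answer: 28.5 degrees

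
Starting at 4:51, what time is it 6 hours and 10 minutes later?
Starting time: 4:51
Adding 10 minutes to 51 minutes: 51 + 10 = 61 minutes = 1 hour and 1 minute
Adding 6 hours: 4 + 6 + 1 (carry) = 11
Final time: 11:01

Final answer: 11:01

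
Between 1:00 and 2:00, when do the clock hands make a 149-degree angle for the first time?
At t minutes past 1:00, the hour hand is at 30 x 1 + 0.5t degrees and the minute hand is at 6t degrees.
The smaller angle between them is 149 degrees when |30H - 5.5t| = 149 or |30H - 5.5t| = 211.
With H = 1, solve 30 x 1 - 5.5t = +/- target for each target:
  t = (30 x 1 - 149) / 5.5 = -21.64 (outside (0, 60))
  t = (30 x 1 + 149) / 5.5 = 32.55
  t = (30 x 1 - 211) / 5.5 = -32.91 (outside (0, 60))
  t = (30 x 1 + 211) / 5.5 = 43.82
Valid solutions in (0, 60): {32.55, 43.82} minutes.
The first occurrence is t = 32.55 minutes.
The hands form a 149-degree angle at 32.55 minutes past 1:00.

Final answer: 32.55 minutes past 1:00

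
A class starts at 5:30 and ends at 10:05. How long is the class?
From 5:30 to 10:05:
(10 x 60 + 5) - (5 x 60 + 30) = 605 - 330 = 275 minutes
= 4 hours and 35 minutes

Final answer: 4 hours and 35 minutes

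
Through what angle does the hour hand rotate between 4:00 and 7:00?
The hour hand moves 0.5 degrees per minute.
Time elapsed: 7:00 - 4:00 = 180 minutes
Angular displacement: 180 x 0.5 = 90 degrees

Final answer: 90 degrees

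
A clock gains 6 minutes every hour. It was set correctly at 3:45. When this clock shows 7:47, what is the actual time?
For every 60 true minutes, the faulty clock advances 66 minutes, so 1 faulty-clock minute corresponds to 60/66 true minutes.
From 3:45 to 7:47 on the faulty dial is 242 minutes.
True elapsed: 242 x 60/66 = 220 minutes = 3 hours and 40 minutes.
True time: 3:45 + 3 hours and 40 minutes = 7:25.

Final answer: 7:25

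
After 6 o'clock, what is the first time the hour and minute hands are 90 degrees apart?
At t minutes past 6:00, the hour hand is at 30 x 6 + 0.5t degrees and the minute hand is at 6t degrees.
The smaller angle between them is 90 degrees when |30H - 5.5t| = 90 or |30H - 5.5t| = 270.
With H = 6, solve 30 x 6 - 5.5t = +/- target for each target:
  t = (30 x 6 - 90) / 5.5 = 16.36
  t = (30 x 6 + 90) / 5.5 = 49.09
  t = (30 x 6 - 270) / 5.5 = -16.36 (outside (0, 60))
  t = (30 x 6 + 270) / 5.5 = 81.82 (outside (0, 60))
Valid solutions in (0, 60): {16.36, 49.09} minutes.
The first occurrence is t = 16.36 minutes.
The hands form a 90-degree angle at 16.36 minutes past 6:00.

Final answer: 16.36 minutes past 6:00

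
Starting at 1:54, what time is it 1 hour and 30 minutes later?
Starting time: 1:54
Adding 30 minutes to 54 minutes: 54 + 30 = 84 minutes = 1 hour and 24 minutes
Adding 1 hour: 1 + 1 + 1 (carry) = 3
Final time: 3:24

Final answer: 3:24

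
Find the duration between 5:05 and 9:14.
From 5:05 to 9:14:
(9 x 60 + 14) - (5 x 60 + 5) = 554 - 305 = 249 minutes
= 4 hours and 9 minutes

Final answer: 4 hours and 9 minutes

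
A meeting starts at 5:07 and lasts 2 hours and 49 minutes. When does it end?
Starting time: 5:07
Adding 49 minutes to 7 minutes: 7 + 49 = 56 minutes
Adding 2 hours: 5 + 2 = 7
Final time: 7:56

Final answer: 7:56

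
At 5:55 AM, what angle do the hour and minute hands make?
Hour hand position: 5 x 30 + 55 x 0.5 = 177.5 degrees
Minute hand position: 55 x 6 = 330 degrees
Difference: |177.5 - 330| = 152.5 degrees
The angle between the hands is 152.5 degrees

Final answer: 152.5 degrees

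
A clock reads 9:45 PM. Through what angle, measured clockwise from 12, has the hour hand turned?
The hour hand moves 30 degrees per hour and 0.5 degrees per minute.
At 9:45: (9) x 30 + 45 x 0.5 = 270 + 22.5 = 292.5 degrees

Final answer: 292.5 degrees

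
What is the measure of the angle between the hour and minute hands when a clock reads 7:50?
Hour hand position: 7 x 30 + 50 x 0.5 = 235 degrees
Minute hand position: 50 x 6 = 300 degrees
Difference: |235 - 300| = 65 degrees
The angle between the hands is 65 degrees

Final answer: 65 degrees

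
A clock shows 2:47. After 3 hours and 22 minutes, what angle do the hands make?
First find the time 3 hours and 22 minutes after 2:47.
Total minutes: 2 x 60 + 47 + 3 x 60 + 22 = 369.
369 mod 720 = 369 minutes = 6:09.
Now compute the angle at 6:09:
Hour hand: 6 x 30 + 9 x 0.5 = 184.5 degrees
Minute hand: 9 x 6 = 54 degrees
Difference: |184.5 - 54| = 130.5 degrees
The angle is 130.5 degrees

Final answer: 130.5 degrees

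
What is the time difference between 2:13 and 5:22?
From 2:13 to 5:22:
(5 x 60 + 22) - (2 x 60 + 13) = 322 - 133 = 189 minutes
= 3 hours and 9 minutes

Final answer: 3 hours and 9 minutes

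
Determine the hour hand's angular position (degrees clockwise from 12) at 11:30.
The hour hand moves 30 degrees per hour and 0.5 degrees per minute.
At 11:30: (11) x 30 + 30 x 0.5 = 330 + 15 = 345 degrees

Final answer: 345 degrees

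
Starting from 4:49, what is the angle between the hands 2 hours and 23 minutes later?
First find the time 2 hours and 23 minutes after 4:49.
Total minutes: 4 x 60 + 49 + 2 x 60 + 23 = 432.
432 mod 720 = 432 minutes = 7:12.
Now compute the angle at 7:12:
Hour hand: 7 x 30 + 12 x 0.5 = 216 degrees
Minute hand: 12 x 6 = 72 degrees
Difference: |216 - 72| = 144 degrees
The angle is 144 degrees

Final answer: 144 degrees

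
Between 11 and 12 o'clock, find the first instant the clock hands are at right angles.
At t minutes past 11:00, the hour hand is at 30 x 11 + 0.5t degrees and the minute hand is at 6t degrees.
The smaller angle between them is 90 degrees when |30H - 5.5t| = 90 or |30H - 5.5t| = 270.
With H = 11, solve 30 x 11 - 5.5t = +/- target for each target:
  t = (30 x 11 - 90) / 5.5 = 43.64
  t = (30 x 11 + 90) / 5.5 = 76.36 (outside (0, 60))
  t = (30 x 11 - 270) / 5.5 = 10.91
  t = (30 x 11 + 270) / 5.5 = 109.09 (outside (0, 60))
Valid solutions in (0, 60): {10.91, 43.64} minutes.
First occurrence: t = 10.91 minutes.
The hands are at right angles at 10.91 minutes past 11:00.

Final answer: 10.91 minutes past 11:00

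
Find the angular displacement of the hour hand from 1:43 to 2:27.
The hour hand moves 0.5 degrees per minute.
Time elapsed: 2:27 - 1:43 = 44 minutes
Angular displacement: 44 x 0.5 = 22 degrees

Final answer: 22 degrees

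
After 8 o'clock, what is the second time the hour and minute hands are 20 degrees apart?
At t minutes past 8:00, the hour hand is at 30 x 8 + 0.5t degrees and the minute hand is at 6t degrees.
The smaller angle between them is 20 degrees when |30H - 5.5t| = 20 or |30H - 5.5t| = 340.
With H = 8, solve 30 x 8 - 5.5t = +/- target for each target:
  t = (30 x 8 - 20) / 5.5 = 40
  t = (30 x 8 + 20) / 5.5 = 47.27
  t = (30 x 8 - 340) / 5.5 = -18.18 (outside (0, 60))
  t = (30 x 8 + 340) / 5.5 = 105.45 (outside (0, 60))
Valid solutions in (0, 60): {40, 47.27} minutes.
The second occurrence is t = 47.27 minutes.
The hands form a 20-degree angle at 47.27 minutes past 8:00.

Final answer: 47.27 minutes past 8:00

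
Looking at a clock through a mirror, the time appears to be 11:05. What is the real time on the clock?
Reflection across the vertical (12-6) axis maps a hand at angle A degrees to (360 - A) degrees, which sends a reading of T minutes past 12:00 to (720 - T) minutes past 12:00.
Mirror reads 11:05 = 665 minutes past 12:00.
Actual time: (720 - 665) mod 720 = 55 minutes = 12:55.

Final answer: 12:55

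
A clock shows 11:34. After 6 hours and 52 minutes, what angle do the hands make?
First find the time 6 hours and 52 minutes after 11:34.
Total minutes: 11 x 60 + 34 + 6 x 60 + 52 = 1106.
1106 mod 720 = 386 minutes = 6:26.
Now compute the angle at 6:26:
Hour hand: 6 x 30 + 26 x 0.5 = 193 degrees
Minute hand: 26 x 6 = 156 degrees
Difference: |193 - 156| = 37 degrees
The angle is 37 degrees

Final answer: 37 degrees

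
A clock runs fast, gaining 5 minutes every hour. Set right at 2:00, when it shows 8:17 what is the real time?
For every 60 true minutes, the faulty clock advances 65 minutes, so 1 faulty-clock minute corresponds to 60/65 true minutes.
From 2:00 to 8:17 on the faulty dial is 377 minutes.
True elapsed: 377 x 60/65 = 348 minutes = 5 hours and 48 minutes.
True time: 2:00 + 5 hours and 48 minutes = 7:48.

Final answer: 7:48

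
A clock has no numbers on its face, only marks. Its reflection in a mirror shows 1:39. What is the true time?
Reflection across the vertical (12-6) axis maps a hand at angle A degrees to (360 - A) degrees, which sends a reading of T minutes past 12:00 to (720 - T) minutes past 12:00.
Mirror reads 1:39 = 99 minutes past 12:00.
Actual time: (720 - 99) mod 720 = 621 minutes = 10:21.

Final answer: 10:21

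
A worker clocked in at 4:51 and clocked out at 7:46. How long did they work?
From 4:51 to 7:46:
(7 x 60 + 46) - (4 x 60 + 51) = 466 - 291 = 175 minutes
= 2 hours and 55 minutes

Final answer: 2 hours and 55 minutes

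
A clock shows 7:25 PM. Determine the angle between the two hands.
Hour hand position: 7 x 30 + 25 x 0.5 = 222.5 degrees
Minute hand position: 25 x 6 = 150 degrees
Difference: |222.5 - 150| = 72.5 degrees
The angle between the hands is 72.5 degrees

Final answer: 72.5 degrees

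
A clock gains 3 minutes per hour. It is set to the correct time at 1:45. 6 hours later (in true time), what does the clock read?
For every 60 true minutes, the faulty clock advances 60 + 3 = 63 minutes.
True elapsed: 6 hours = 360 minutes.
Faulty clock advances: 360 x 63/60 = 378 minutes (drift: 18 minutes ahead).
Shown time: 1:45 + 378 minutes = 8:03.

Final answer: 8:03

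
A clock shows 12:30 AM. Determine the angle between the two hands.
Hour hand position: 0 x 30 + 30 x 0.5 = 15 degrees
Minute hand position: 30 x 6 = 180 degrees
Difference: |15 - 180| = 165 degrees
The angle between the hands is 165 degrees

Final answer: 165 degrees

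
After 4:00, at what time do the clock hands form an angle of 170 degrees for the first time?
At t minutes past 4:00, the hour hand is at 30 x 4 + 0.5t degrees and the minute hand is at 6t degrees.
The smaller angle between them is 170 degrees when |30H - 5.5t| = 170 or |30H - 5.5t| = 190.
With H = 4, solve 30 x 4 - 5.5t = +/- target for each target:
  t = (30 x 4 - 170) / 5.5 = -9.09 (outside (0, 60))
  t = (30 x 4 + 170) / 5.5 = 52.73
  t = (30 x 4 - 190) / 5.5 = -12.73 (outside (0, 60))
  t = (30 x 4 + 190) / 5.5 = 56.36
Valid solutions in (0, 60): {52.73, 56.36} minutes.
The first occurrence is t = 52.73 minutes.
The hands form a 170-degree angle at 52.73 minutes past 4:00.

Final answer: 52.73 minutes past 4:00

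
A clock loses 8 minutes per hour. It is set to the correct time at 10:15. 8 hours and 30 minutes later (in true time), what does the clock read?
For every 60 true minutes, the faulty clock advances 60 - 8 = 52 minutes.
True elapsed: 8 hours and 30 minutes = 510 minutes.
Faulty clock advances: 510 x 52/60 = 442 minutes (drift: 68 minutes behind).
Shown time: 10:15 + 442 minutes = 5:37.

Final answer: 5:37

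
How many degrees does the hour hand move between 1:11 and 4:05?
The hour hand moves 0.5 degrees per minute.
Time elapsed: 4:05 - 1:11 = 174 minutes
Angular displacement: 174 x 0.5 = 87 degrees

Final answer: 87 degrees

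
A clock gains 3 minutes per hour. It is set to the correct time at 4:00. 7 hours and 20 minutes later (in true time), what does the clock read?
For every 60 true minutes, the faulty clock advances 60 + 3 = 63 minutes.
True elapsed: 7 hours and 20 minutes = 440 minutes.
Faulty clock advances: 440 x 63/60 = 462 minutes (drift: 22 minutes ahead).
Shown time: 4:00 + 462 minutes = 11:42.

Final answer: 11:42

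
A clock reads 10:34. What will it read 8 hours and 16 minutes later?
Starting time: 10:34
Adding 16 minutes to 34 minutes: 34 + 16 = 50 minutes
Adding 8 hours: 10 + 8 = 18 - 12 = 6
Final time: 6:50

Final answer: 6:50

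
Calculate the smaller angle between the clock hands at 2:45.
Hour hand position: 2 x 30 + 45 x 0.5 = 82.5 degrees
Minute hand position: 45 x 6 = 270 degrees
Difference: |82.5 - 270| = 187.5 degrees
Since 187.5 > 180, the smaller angle is 360 - 187.5 = 172.5 degrees

Final answer: 172.5 degrees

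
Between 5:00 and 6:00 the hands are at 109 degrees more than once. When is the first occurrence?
At t minutes past 5:00, the hour hand is at 30 x 5 + 0.5t degrees and the minute hand is at 6t degrees.
The smaller angle between them is 109 degrees when |30H - 5.5t| = 109 or |30H - 5.5t| = 251.
With H = 5, solve 30 x 5 - 5.5t = +/- target for each target:
  t = (30 x 5 - 109) / 5.5 = 7.45
  t = (30 x 5 + 109) / 5.5 = 47.09
  t = (30 x 5 - 251) / 5.5 = -18.36 (outside (0, 60))
  t = (30 x 5 + 251) / 5.5 = 72.91 (outside (0, 60))
Valid solutions in (0, 60): {7.45, 47.09} minutes.
The first occurrence is t = 7.45 minutes.
The hands form a 109-degree angle at 7.45 minutes past 5:00.

Final answer: 7.45 minutes past 5:00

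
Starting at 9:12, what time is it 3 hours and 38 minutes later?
Starting time: 9:12
Adding 38 minutes to 12 minutes: 12 + 38 = 50 minutes
Adding 3 hours: 9 + 3 = 12
Final time: 12:50

Final answer: 12:50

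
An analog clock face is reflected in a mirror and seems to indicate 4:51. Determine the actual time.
Reflection across the vertical (12-6) axis maps a hand at angle A degrees to (360 - A) degrees, which sends a reading of T minutes past 12:00 to (720 - T) minutes past 12:00.
Mirror reads 4:51 = 291 minutes past 12:00.
Actual time: (720 - 291) mod 720 = 429 minutes = 7:09.

Final answer: 7:09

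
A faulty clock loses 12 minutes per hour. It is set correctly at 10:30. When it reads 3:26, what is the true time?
For every 60 true minutes, the faulty clock advances 48 minutes, so 1 faulty-clock minute corresponds to 60/48 true minutes.
From 10:30 to 3:26 on the faulty dial is 296 minutes.
True elapsed: 296 x 60/48 = 370 minutes = 6 hours and 10 minutes.
True time: 10:30 + 6 hours and 10 minutes = 4:40.

Final answer: 4:40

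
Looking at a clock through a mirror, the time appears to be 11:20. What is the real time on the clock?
Reflection across the vertical (12-6) axis maps a hand at angle A degrees to (360 - A) degrees, which sends a reading of T minutes past 12:00 to (720 - T) minutes past 12:00.
Mirror reads 11:20 = 680 minutes past 12:00.
Actual time: (720 - 680) mod 720 = 40 minutes = 12:40.

Final answer: 12:40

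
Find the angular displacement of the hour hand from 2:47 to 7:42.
The hour hand moves 0.5 degrees per minute.
Time elapsed: 7:42 - 2:47 = 295 minutes
Angular displacement: 295 x 0.5 = 147.5 degrees

Final answer: 147.5 degrees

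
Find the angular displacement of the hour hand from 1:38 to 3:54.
The hour hand moves 0.5 degrees per minute.
Time elapsed: 3:54 - 1:38 = 136 minutes
Angular displacement: 136 x 0.5 = 68 degrees

Final answer: 68 degrees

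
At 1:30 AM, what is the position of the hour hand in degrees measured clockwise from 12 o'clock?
The hour hand moves 30 degrees per hour and 0.5 degrees per minute.
At 1:30: (1) x 30 + 30 x 0.5 = 30 + 15 = 45 degrees

Final answer: 45 degrees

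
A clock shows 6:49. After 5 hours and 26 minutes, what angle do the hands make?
First find the time 5 hours and 26 minutes after 6:49.
Total minutes: 6 x 60 + 49 + 5 x 60 + 26 = 735.
735 mod 720 = 15 minutes = 12:15.
Now compute the angle at 12:15:
Hour hand: 0 x 30 + 15 x 0.5 = 7.5 degrees
Minute hand: 15 x 6 = 90 degrees
Difference: |7.5 - 90| = 82.5 degrees
The angle is 82.5 degrees

Final answer: 82.5 degrees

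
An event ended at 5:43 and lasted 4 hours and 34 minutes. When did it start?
Starting time: 5:43 = 343 total minutes past 12:00
Subtracting: 4 hours and 34 minutes = 274 minutes
343 - 274 = 69 minutes
= 1 hour and 9 minutes past 12:00 = 1:09

Final answer: 1:09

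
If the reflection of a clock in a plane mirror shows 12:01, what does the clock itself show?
Reflection across the vertical (12-6) axis maps a hand at angle A degrees to (360 - A) degrees, which sends a reading of T minutes past 12:00 to (720 - T) minutes past 12:00.
Mirror reads 12:01 = 1 minutes past 12:00.
Actual time: (720 - 1) mod 720 = 719 minutes = 11:59.

Final answer: 11:59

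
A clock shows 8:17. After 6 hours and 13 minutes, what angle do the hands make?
First find the time 6 hours and 13 minutes after 8:17.
Total minutes: 8 x 60 + 17 + 6 x 60 + 13 = 870.
870 mod 720 = 150 minutes = 2:30.
Now compute the angle at 2:30:
Hour hand: 2 x 30 + 30 x 0.5 = 75 degrees
Minute hand: 30 x 6 = 180 degrees
Difference: |75 - 180| = 105 degrees
The angle is 105 degrees

Final answer: 105 degrees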